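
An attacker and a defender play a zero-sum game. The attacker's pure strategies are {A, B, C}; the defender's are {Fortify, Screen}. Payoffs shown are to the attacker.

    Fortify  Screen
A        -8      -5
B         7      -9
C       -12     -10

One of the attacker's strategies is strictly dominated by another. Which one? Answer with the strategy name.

C

A gives a strictly higher payoff than C against every column: -8 > -12, -5 > -10.
So C is strictly dominated and the attacker never plays it.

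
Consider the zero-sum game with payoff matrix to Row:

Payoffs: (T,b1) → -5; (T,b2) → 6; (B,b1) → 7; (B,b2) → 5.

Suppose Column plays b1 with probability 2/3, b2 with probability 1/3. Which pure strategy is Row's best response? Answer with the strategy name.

B

Expected payoff of T: (2/3)·(-5) + (1/3)·6 = -4/3.
Expected payoff of B: (2/3)·7 + (1/3)·5 = 19/3.
The largest is 19/3, so Row's best response is B.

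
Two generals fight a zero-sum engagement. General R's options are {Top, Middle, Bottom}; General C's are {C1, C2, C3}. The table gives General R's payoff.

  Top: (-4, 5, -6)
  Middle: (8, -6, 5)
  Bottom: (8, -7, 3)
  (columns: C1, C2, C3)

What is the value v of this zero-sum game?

Row minima: Top → -6, Middle → -6, Bottom → -7; maximin = -6.
Column maxima: C1 → 8, C2 → 5, C3 → 5; minimax = 5.
-6 ≠ 5, so there is no saddle point; optimal play is mixed.
C1 is strictly dominated by C3 (it gives General R strictly more in every row), so General C never plays it.
With C1 eliminated, Bottom is strictly dominated by Middle (Middle gives General R strictly more in every remaining column), so General R never plays it.
On the remaining 2×2 (Top, Middle vs C2, C3):
Let General R play Top with probability p. Expected payoff against C2: 5p + (-6)(1−p) = 11p − 6; against C3: (-6)p + 5(1−p) = −11p + 5.
Setting these equal: 11p − 6 = −11p + 5 ⇒ 22p = 11 ⇒ p = 1/2, and the value is (11)·(1/2) − 6 = -1/2.
For General C: with q = P(C2), equating Top's and Middle's payoffs gives 11q − 6 = −11q + 5 ⇒ q = 1/2.

-1/2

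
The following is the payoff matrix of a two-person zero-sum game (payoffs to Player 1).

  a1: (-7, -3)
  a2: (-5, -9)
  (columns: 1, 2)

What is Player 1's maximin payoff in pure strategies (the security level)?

Row minima: a1 → -7, a2 → -9.
The best of these is -7.

-7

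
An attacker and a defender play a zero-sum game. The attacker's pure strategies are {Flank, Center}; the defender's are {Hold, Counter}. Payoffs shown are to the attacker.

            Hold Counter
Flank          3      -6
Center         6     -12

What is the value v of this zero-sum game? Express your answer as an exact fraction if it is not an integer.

Row minima: Flank → -6, Center → -12; maximin = -6.
Column maxima: Hold → 6, Counter → -6; minimax = -6.
Since maximin = minimax = -6, there is a saddle point and the value is -6.

-6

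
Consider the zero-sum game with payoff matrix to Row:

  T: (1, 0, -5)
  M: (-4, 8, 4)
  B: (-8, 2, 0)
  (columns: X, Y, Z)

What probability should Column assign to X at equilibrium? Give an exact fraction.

9/14

Row minima: T → -5, M → -4, B → -8; maximin = -4.
Column maxima: X → 1, Y → 8, Z → 4; minimax = 1.
-4 ≠ 1, so there is no saddle point; optimal play is mixed.
B is strictly dominated by M, so Row never plays it.
Y is strictly dominated by Z (it gives Row strictly more in every row), so Column never plays it.
On the remaining 2×2 (T, M vs X, Z):
Let Row play T with probability p. Expected payoff against X: 1p + (-4)(1−p) = 5p − 4; against Z: (-5)p + 4(1−p) = −9p + 4.
Setting these equal: 5p − 4 = −9p + 4 ⇒ 14p = 8 ⇒ p = 4/7, and the value is (5)·(4/7) − 4 = -8/7.
For Column: with q = P(X), equating T's and M's payoffs gives 6q − 5 = −8q + 4 ⇒ q = 9/14.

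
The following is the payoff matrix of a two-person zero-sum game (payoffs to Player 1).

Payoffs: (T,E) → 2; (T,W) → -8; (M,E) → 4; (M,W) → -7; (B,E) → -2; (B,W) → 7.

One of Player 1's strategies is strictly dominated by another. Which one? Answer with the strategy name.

T

M gives a strictly higher payoff than T against every column: 4 > 2, -7 > -8.
So T is strictly dominated and Player 1 never plays it.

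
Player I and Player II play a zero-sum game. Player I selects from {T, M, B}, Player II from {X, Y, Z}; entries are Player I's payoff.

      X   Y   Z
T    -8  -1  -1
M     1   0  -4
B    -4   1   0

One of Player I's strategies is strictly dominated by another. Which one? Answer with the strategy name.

T

B gives a strictly higher payoff than T against every column: -4 > -8, 1 > -1, 0 > -1.
So T is strictly dominated and Player I never plays it.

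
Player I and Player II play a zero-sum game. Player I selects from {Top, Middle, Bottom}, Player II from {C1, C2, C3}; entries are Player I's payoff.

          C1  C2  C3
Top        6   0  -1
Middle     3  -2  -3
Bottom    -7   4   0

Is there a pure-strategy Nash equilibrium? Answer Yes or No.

No

Row minima: Top → -1, Middle → -3, Bottom → -7; maximin = -1.
Column maxima: C1 → 6, C2 → 4, C3 → 0; minimax = 0.
-1 ≠ 0, so no pure-strategy equilibrium exists.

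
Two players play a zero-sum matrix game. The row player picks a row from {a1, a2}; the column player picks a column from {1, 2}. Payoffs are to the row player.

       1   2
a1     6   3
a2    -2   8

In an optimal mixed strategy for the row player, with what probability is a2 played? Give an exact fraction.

Row minima: a1 → 3, a2 → -2; maximin = 3.
Column maxima: 1 → 6, 2 → 8; minimax = 6.
3 ≠ 6, so there is no saddle point; optimal play is mixed.
Let the row player play a1 with probability p. Expected payoff against 1: 6p + (-2)(1−p) = 8p − 2; against 2: 3p + 8(1−p) = −5p + 8.
Setting these equal: 8p − 2 = −5p + 8 ⇒ 13p = 10 ⇒ p = 10/13, and the value is (8)·(10/13) − 2 = 54/13.
For the column player: with q = P(1), equating a1's and a2's payoffs gives 3q + 3 = −10q + 8 ⇒ q = 5/13.

3/13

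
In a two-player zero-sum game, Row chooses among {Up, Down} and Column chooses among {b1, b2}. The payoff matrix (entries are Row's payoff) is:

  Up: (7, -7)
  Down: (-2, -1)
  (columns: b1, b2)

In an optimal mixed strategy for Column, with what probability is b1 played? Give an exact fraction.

2/5

Row minima: Up → -7, Down → -2; maximin = -2.
Column maxima: b1 → 7, b2 → -1; minimax = -1.
-2 ≠ -1, so there is no saddle point; optimal play is mixed.
Let Row play Up with probability p. Expected payoff against b1: 7p + (-2)(1−p) = 9p − 2; against b2: (-7)p + (-1)(1−p) = −6p − 1.
Setting these equal: 9p − 2 = −6p − 1 ⇒ 15p = 1 ⇒ p = 1/15, and the value is (9)·(1/15) − 2 = -7/5.
For Column: with q = P(b1), equating Up's and Down's payoffs gives 14q − 7 = −q − 1 ⇒ q = 2/5.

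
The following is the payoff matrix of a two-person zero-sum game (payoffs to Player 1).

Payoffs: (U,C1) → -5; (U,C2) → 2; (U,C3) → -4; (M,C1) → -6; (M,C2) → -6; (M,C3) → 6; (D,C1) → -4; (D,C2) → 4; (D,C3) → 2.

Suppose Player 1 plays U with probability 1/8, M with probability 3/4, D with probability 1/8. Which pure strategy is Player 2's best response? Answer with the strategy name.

If Player 2 plays C1, Player 1's expected payoff is (1/8)·(-5) + (3/4)·(-6) + (1/8)·(-4) = -45/8.
If Player 2 plays C2, Player 1's expected payoff is (1/8)·2 + (3/4)·(-6) + (1/8)·4 = -15/4.
If Player 2 plays C3, Player 1's expected payoff is (1/8)·(-4) + (3/4)·6 + (1/8)·2 = 17/4.
Player 2 minimizes Player 1's payoff; the smallest is -45/8, so the best response is C1.

C1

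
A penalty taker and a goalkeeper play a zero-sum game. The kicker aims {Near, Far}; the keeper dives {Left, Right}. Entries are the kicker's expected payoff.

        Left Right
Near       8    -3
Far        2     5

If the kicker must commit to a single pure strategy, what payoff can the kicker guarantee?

Row minima: Near → -3, Far → 2.
The best of these is 2.

2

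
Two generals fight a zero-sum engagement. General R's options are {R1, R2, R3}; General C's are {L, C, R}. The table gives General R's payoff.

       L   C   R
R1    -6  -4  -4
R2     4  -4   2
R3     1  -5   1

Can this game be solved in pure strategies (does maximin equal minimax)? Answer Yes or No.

Yes

Row minima: R1 → -6, R2 → -4, R3 → -5; maximin = -4.
Column maxima: L → 4, C → -4, R → 2; minimax = -4.
maximin = minimax = -4, so a saddle point exists.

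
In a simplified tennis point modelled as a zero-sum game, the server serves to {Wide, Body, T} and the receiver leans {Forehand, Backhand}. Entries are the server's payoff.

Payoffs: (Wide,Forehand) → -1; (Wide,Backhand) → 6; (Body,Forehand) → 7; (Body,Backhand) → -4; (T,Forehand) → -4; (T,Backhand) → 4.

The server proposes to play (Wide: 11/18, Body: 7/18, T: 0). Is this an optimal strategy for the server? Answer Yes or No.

Against Forehand this mix gives (11/18)·(-1) + (7/18)·7 = 19/9.
Against Backhand this mix gives (11/18)·6 + (7/18)·(-4) = 19/9.
All of the receiver's active replies (Forehand, Backhand) yield 19/9, and no column does worse for the server. The mix makes the receiver indifferent and guarantees 19/9, so it is optimal.

Yes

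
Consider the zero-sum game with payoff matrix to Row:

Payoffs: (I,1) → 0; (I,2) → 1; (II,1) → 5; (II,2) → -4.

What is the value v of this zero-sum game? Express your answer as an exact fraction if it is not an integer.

1/2

Row minima: I → 0, II → -4; maximin = 0.
Column maxima: 1 → 5, 2 → 1; minimax = 1.
0 ≠ 1, so there is no saddle point; optimal play is mixed.
Let Row play I with probability p. Expected payoff against 1: 0p + 5(1−p) = −5p + 5; against 2: 1p + (-4)(1−p) = 5p − 4.
Setting these equal: −5p + 5 = 5p − 4 ⇒ −10p = -9 ⇒ p = 9/10, and the value is (-5)·(9/10) + 5 = 1/2.
For Column: with q = P(1), equating I's and II's payoffs gives −q + 1 = 9q − 4 ⇒ q = 1/2.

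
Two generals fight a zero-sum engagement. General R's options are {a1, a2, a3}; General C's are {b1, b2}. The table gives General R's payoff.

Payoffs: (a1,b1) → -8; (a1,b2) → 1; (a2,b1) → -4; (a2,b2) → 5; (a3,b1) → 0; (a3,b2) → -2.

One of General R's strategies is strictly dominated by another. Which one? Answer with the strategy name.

a1

a2 gives a strictly higher payoff than a1 against every column: -4 > -8, 5 > 1.
So a1 is strictly dominated and General R never plays it.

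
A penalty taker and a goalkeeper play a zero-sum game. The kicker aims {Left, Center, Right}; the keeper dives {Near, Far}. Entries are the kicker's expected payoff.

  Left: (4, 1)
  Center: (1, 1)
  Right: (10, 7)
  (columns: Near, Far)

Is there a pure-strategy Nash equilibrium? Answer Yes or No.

Row minima: Left → 1, Center → 1, Right → 7; maximin = 7.
Column maxima: Near → 10, Far → 7; minimax = 7.
maximin = minimax = 7, so a saddle point exists.

Yes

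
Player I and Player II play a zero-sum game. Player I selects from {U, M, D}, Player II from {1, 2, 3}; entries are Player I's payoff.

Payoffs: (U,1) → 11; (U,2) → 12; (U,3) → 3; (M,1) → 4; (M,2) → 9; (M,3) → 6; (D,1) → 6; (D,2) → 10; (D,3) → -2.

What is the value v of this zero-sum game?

Row minima: U → 3, M → 4, D → -2; maximin = 4.
Column maxima: 1 → 11, 2 → 12, 3 → 6; minimax = 6.
4 ≠ 6, so there is no saddle point; optimal play is mixed.
D is strictly dominated by U, so Player I never plays it.
2 is strictly dominated by 1 (it gives Player I strictly more in every row), so Player II never plays it.
On the remaining 2×2 (U, M vs 1, 3):
Let Player I play U with probability p. Expected payoff against 1: 11p + 4(1−p) = 7p + 4; against 3: 3p + 6(1−p) = −3p + 6.
Setting these equal: 7p + 4 = −3p + 6 ⇒ 10p = 2 ⇒ p = 1/5, and the value is (7)·(1/5) + 4 = 27/5.
For Player II: with q = P(1), equating U's and M's payoffs gives 8q + 3 = −2q + 6 ⇒ q = 3/10.

27/5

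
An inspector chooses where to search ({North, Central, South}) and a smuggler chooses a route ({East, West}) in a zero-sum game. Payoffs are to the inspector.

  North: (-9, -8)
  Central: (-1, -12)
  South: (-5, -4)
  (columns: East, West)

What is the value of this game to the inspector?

-14/3

Row minima: North → -9, Central → -12, South → -5; maximin = -5.
Column maxima: East → -1, West → -4; minimax = -4.
-5 ≠ -4, so there is no saddle point; optimal play is mixed.
North is strictly dominated by South, so the inspector never plays it.
On the remaining 2×2 (Central, South vs East, West):
Let the inspector play Central with probability p. Expected payoff against East: (-1)p + (-5)(1−p) = 4p − 5; against West: (-12)p + (-4)(1−p) = −8p − 4.
Setting these equal: 4p − 5 = −8p − 4 ⇒ 12p = 1 ⇒ p = 1/12, and the value is (4)·(1/12) − 5 = -14/3.
For the smuggler: with q = P(East), equating Central's and South's payoffs gives 11q − 12 = −q − 4 ⇒ q = 2/3.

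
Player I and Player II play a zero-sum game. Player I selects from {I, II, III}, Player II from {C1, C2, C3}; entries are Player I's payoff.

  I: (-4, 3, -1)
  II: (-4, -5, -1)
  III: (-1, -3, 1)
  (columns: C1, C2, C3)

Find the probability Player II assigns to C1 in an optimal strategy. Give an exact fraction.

2/3

Row minima: I → -4, II → -5, III → -3; maximin = -3.
Column maxima: C1 → -1, C2 → 3, C3 → 1; minimax = -1.
-3 ≠ -1, so there is no saddle point; optimal play is mixed.
II is strictly dominated by III, so Player I never plays it.
C3 is strictly dominated by C1 (it gives Player I strictly more in every row), so Player II never plays it.
On the remaining 2×2 (I, III vs C1, C2):
Let Player I play I with probability p. Expected payoff against C1: (-4)p + (-1)(1−p) = −3p − 1; against C2: 3p + (-3)(1−p) = 6p − 3.
Setting these equal: −3p − 1 = 6p − 3 ⇒ −9p = -2 ⇒ p = 2/9, and the value is (-3)·(2/9) − 1 = -5/3.
For Player II: with q = P(C1), equating I's and III's payoffs gives −7q + 3 = 2q − 3 ⇒ q = 2/3.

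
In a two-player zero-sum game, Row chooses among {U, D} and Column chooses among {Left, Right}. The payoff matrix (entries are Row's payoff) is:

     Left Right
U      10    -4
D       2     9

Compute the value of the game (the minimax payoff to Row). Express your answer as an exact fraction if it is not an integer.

Row minima: U → -4, D → 2; maximin = 2.
Column maxima: Left → 10, Right → 9; minimax = 9.
2 ≠ 9, so there is no saddle point; optimal play is mixed.
Let Row play U with probability p. Expected payoff against Left: 10p + 2(1−p) = 8p + 2; against Right: (-4)p + 9(1−p) = −13p + 9.
Setting these equal: 8p + 2 = −13p + 9 ⇒ 21p = 7 ⇒ p = 1/3, and the value is (8)·(1/3) + 2 = 14/3.
For Column: with q = P(Left), equating U's and D's payoffs gives 14q − 4 = −7q + 9 ⇒ q = 13/21.

14/3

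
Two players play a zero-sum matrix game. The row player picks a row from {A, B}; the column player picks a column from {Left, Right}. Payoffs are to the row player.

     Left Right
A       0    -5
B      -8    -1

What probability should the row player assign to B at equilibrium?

Row minima: A → -5, B → -8; maximin = -5.
Column maxima: Left → 0, Right → -1; minimax = -1.
-5 ≠ -1, so there is no saddle point; optimal play is mixed.
Let the row player play A with probability p. Expected payoff against Left: 0p + (-8)(1−p) = 8p − 8; against Right: (-5)p + (-1)(1−p) = −4p − 1.
Setting these equal: 8p − 8 = −4p − 1 ⇒ 12p = 7 ⇒ p = 7/12, and the value is (8)·(7/12) − 8 = -10/3.
For the column player: with q = P(Left), equating A's and B's payoffs gives 5q − 5 = −7q − 1 ⇒ q = 1/3.

5/12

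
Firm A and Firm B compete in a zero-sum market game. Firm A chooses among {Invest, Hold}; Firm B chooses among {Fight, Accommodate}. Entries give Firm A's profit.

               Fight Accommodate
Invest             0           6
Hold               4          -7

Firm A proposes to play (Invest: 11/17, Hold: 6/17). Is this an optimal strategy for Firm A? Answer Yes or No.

Against Fight this mix gives (11/17)·0 + (6/17)·4 = 24/17.
Against Accommodate this mix gives (11/17)·6 + (6/17)·(-7) = 24/17.
All of Firm B's active replies (Fight, Accommodate) yield 24/17, and no column does worse for Firm A. The mix makes Firm B indifferent and guarantees 24/17, so it is optimal.

Yes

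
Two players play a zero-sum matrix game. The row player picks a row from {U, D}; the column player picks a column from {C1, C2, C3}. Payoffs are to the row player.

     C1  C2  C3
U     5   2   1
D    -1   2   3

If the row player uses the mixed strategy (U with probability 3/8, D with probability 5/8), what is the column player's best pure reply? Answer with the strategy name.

If the column player plays C1, the row player's expected payoff is (3/8)·5 + (5/8)·(-1) = 5/4.
If the column player plays C2, the row player's expected payoff is (3/8)·2 + (5/8)·2 = 2.
If the column player plays C3, the row player's expected payoff is (3/8)·1 + (5/8)·3 = 9/4.
The column player minimizes the row player's payoff; the smallest is 5/4, so the best response is C1.

C1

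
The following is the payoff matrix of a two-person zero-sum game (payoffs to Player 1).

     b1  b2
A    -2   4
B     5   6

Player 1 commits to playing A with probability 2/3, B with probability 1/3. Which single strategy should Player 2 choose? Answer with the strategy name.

If Player 2 plays b1, Player 1's expected payoff is (2/3)·(-2) + (1/3)·5 = 1/3.
If Player 2 plays b2, Player 1's expected payoff is (2/3)·4 + (1/3)·6 = 14/3.
Player 2 minimizes Player 1's payoff; the smallest is 1/3, so the best response is b1.

b1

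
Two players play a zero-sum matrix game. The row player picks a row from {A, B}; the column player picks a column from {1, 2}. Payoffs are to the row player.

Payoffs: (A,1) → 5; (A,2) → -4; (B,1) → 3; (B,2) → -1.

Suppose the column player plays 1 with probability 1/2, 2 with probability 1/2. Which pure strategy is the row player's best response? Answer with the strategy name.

B

Expected payoff of A: (1/2)·5 + (1/2)·(-4) = 1/2.
Expected payoff of B: (1/2)·3 + (1/2)·(-1) = 1.
The largest is 1, so the row player's best response is B.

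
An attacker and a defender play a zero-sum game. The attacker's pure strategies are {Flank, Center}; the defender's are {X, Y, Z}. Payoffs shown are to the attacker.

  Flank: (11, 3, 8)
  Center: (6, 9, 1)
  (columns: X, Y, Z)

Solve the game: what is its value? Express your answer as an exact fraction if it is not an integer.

69/13

Row minima: Flank → 3, Center → 1; maximin = 3.
Column maxima: X → 11, Y → 9, Z → 8; minimax = 8.
3 ≠ 8, so there is no saddle point; optimal play is mixed.
X is strictly dominated by Z (it gives the attacker strictly more in every row), so the defender never plays it.
On the remaining 2×2 (Flank, Center vs Y, Z):
Let the attacker play Flank with probability p. Expected payoff against Y: 3p + 9(1−p) = −6p + 9; against Z: 8p + 1(1−p) = 7p + 1.
Setting these equal: −6p + 9 = 7p + 1 ⇒ −13p = -8 ⇒ p = 8/13, and the value is (-6)·(8/13) + 9 = 69/13.
For the defender: with q = P(Y), equating Flank's and Center's payoffs gives −5q + 8 = 8q + 1 ⇒ q = 7/13.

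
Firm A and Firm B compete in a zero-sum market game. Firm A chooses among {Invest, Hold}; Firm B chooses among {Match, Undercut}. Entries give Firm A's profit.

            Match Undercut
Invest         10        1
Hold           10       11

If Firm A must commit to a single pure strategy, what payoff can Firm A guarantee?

10

Row minima: Invest → 1, Hold → 10.
The best of these is 10.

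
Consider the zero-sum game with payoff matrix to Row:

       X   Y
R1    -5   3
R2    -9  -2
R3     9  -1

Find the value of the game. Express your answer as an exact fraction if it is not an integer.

Row minima: R1 → -5, R2 → -9, R3 → -1; maximin = -1.
Column maxima: X → 9, Y → 3; minimax = 3.
-1 ≠ 3, so there is no saddle point; optimal play is mixed.
R2 is strictly dominated by R1, so Row never plays it.
On the remaining 2×2 (R1, R3 vs X, Y):
Let Row play R1 with probability p. Expected payoff against X: (-5)p + 9(1−p) = −14p + 9; against Y: 3p + (-1)(1−p) = 4p − 1.
Setting these equal: −14p + 9 = 4p − 1 ⇒ −18p = -10 ⇒ p = 5/9, and the value is (-14)·(5/9) + 9 = 11/9.
For Column: with q = P(X), equating R1's and R3's payoffs gives −8q + 3 = 10q − 1 ⇒ q = 2/9.

11/9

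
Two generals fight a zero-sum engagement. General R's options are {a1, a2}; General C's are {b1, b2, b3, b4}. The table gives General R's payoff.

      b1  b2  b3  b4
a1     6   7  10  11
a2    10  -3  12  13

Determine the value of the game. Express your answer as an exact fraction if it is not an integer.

44/7

Row minima: a1 → 6, a2 → -3; maximin = 6.
Column maxima: b1 → 10, b2 → 7, b3 → 12, b4 → 13; minimax = 7.
6 ≠ 7, so there is no saddle point; optimal play is mixed.
b3 is strictly dominated by b1 (it gives General R strictly more in every row), so General C never plays it.
b4 is strictly dominated by b1 (it gives General R strictly more in every row), so General C never plays it.
On the remaining 2×2 (a1, a2 vs b1, b2):
Let General R play a1 with probability p. Expected payoff against b1: 6p + 10(1−p) = −4p + 10; against b2: 7p + (-3)(1−p) = 10p − 3.
Setting these equal: −4p + 10 = 10p − 3 ⇒ −14p = -13 ⇒ p = 13/14, and the value is (-4)·(13/14) + 10 = 44/7.
For General C: with q = P(b1), equating a1's and a2's payoffs gives −q + 7 = 13q − 3 ⇒ q = 5/7.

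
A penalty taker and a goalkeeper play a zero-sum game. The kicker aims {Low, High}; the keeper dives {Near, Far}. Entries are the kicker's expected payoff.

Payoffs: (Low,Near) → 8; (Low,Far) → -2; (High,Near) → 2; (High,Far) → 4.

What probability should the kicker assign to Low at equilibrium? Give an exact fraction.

Row minima: Low → -2, High → 2; maximin = 2.
Column maxima: Near → 8, Far → 4; minimax = 4.
2 ≠ 4, so there is no saddle point; optimal play is mixed.
Let the kicker play Low with probability p. Expected payoff against Near: 8p + 2(1−p) = 6p + 2; against Far: (-2)p + 4(1−p) = −6p + 4.
Setting these equal: 6p + 2 = −6p + 4 ⇒ 12p = 2 ⇒ p = 1/6, and the value is (6)·(1/6) + 2 = 3.
For the keeper: with q = P(Near), equating Low's and High's payoffs gives 10q − 2 = −2q + 4 ⇒ q = 1/2.

1/6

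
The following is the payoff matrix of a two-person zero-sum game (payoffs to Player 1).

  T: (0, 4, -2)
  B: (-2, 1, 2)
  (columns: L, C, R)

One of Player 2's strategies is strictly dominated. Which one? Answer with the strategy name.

L holds Player 1's payoff strictly below C in every row: 0 < 4, -2 < 1.
So C is strictly dominated for Player 2.

C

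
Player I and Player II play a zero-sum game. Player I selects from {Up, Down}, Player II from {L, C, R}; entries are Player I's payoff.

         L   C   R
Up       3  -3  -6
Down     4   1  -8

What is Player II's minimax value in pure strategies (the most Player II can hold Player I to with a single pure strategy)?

Column maxima: L → 4, C → 1, R → -6.
The smallest of these is -6.

-6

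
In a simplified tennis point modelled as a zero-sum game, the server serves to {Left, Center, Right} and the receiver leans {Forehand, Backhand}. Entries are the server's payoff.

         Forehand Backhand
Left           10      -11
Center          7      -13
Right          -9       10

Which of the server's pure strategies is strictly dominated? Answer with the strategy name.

Left gives a strictly higher payoff than Center against every column: 10 > 7, -11 > -13.
So Center is strictly dominated and the server never plays it.

Center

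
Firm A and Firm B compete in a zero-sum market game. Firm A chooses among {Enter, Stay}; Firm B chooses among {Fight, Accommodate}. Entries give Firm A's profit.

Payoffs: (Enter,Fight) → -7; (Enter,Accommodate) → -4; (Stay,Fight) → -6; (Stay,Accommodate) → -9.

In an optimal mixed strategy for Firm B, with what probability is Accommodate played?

1/6

Row minima: Enter → -7, Stay → -9; maximin = -7.
Column maxima: Fight → -6, Accommodate → -4; minimax = -6.
-7 ≠ -6, so there is no saddle point; optimal play is mixed.
Let Firm A play Enter with probability p. Expected payoff against Fight: (-7)p + (-6)(1−p) = −p − 6; against Accommodate: (-4)p + (-9)(1−p) = 5p − 9.
Setting these equal: −p − 6 = 5p − 9 ⇒ −6p = -3 ⇒ p = 1/2, and the value is (-1)·(1/2) − 6 = -13/2.
For Firm B: with q = P(Fight), equating Enter's and Stay's payoffs gives −3q − 4 = 3q − 9 ⇒ q = 5/6.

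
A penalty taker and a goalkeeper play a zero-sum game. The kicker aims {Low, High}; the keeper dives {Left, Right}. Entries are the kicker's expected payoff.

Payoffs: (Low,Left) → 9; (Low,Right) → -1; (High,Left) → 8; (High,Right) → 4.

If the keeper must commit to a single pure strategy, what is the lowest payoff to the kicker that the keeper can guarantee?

Column maxima: Left → 9, Right → 4.
The smallest of these is 4.

4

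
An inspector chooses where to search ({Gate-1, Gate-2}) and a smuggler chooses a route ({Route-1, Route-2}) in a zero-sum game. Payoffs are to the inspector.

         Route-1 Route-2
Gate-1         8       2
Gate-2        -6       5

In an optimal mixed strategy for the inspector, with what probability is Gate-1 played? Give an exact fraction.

11/17

Row minima: Gate-1 → 2, Gate-2 → -6; maximin = 2.
Column maxima: Route-1 → 8, Route-2 → 5; minimax = 5.
2 ≠ 5, so there is no saddle point; optimal play is mixed.
Let the inspector play Gate-1 with probability p. Expected payoff against Route-1: 8p + (-6)(1−p) = 14p − 6; against Route-2: 2p + 5(1−p) = −3p + 5.
Setting these equal: 14p − 6 = −3p + 5 ⇒ 17p = 11 ⇒ p = 11/17, and the value is (14)·(11/17) − 6 = 52/17.
For the smuggler: with q = P(Route-1), equating Gate-1's and Gate-2's payoffs gives 6q + 2 = −11q + 5 ⇒ q = 3/17.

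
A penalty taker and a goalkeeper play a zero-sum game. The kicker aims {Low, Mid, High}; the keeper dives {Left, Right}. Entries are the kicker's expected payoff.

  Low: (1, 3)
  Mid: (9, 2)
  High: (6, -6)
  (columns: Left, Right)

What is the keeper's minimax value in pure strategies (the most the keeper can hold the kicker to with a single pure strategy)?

3

Column maxima: Left → 9, Right → 3.
The smallest of these is 3.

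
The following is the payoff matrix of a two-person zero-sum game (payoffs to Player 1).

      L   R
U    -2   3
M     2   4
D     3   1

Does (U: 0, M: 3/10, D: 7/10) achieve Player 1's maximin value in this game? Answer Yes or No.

No

Against L this mix gives (3/10)·2 + (7/10)·3 = 27/10.
Against R this mix gives (3/10)·4 + (7/10)·1 = 19/10.
Player 2 will play R, holding Player 1 to 19/10. Shifting weight toward the row that does better against R would raise this floor (the equalizing mix achieves 5/2 against both R and L), so the proposed strategy is not optimal.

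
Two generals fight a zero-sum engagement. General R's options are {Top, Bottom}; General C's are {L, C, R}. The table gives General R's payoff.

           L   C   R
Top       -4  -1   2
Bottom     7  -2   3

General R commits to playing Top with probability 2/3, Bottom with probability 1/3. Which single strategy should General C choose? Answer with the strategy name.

C

If General C plays L, General R's expected payoff is (2/3)·(-4) + (1/3)·7 = -1/3.
If General C plays C, General R's expected payoff is (2/3)·(-1) + (1/3)·(-2) = -4/3.
If General C plays R, General R's expected payoff is (2/3)·2 + (1/3)·3 = 7/3.
General C minimizes General R's payoff; the smallest is -4/3, so the best response is C.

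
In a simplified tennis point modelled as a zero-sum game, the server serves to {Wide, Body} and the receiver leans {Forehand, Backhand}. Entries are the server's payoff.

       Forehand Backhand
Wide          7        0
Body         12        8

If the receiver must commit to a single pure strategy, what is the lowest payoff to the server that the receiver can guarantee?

8

Column maxima: Forehand → 12, Backhand → 8.
The smallest of these is 8.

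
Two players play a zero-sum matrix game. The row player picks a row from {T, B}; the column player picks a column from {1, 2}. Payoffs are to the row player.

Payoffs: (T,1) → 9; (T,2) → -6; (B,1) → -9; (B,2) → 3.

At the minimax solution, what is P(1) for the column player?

1/3

Row minima: T → -6, B → -9; maximin = -6.
Column maxima: 1 → 9, 2 → 3; minimax = 3.
-6 ≠ 3, so there is no saddle point; optimal play is mixed.
Let the row player play T with probability p. Expected payoff against 1: 9p + (-9)(1−p) = 18p − 9; against 2: (-6)p + 3(1−p) = −9p + 3.
Setting these equal: 18p − 9 = −9p + 3 ⇒ 27p = 12 ⇒ p = 4/9, and the value is (18)·(4/9) − 9 = -1.
For the column player: with q = P(1), equating T's and B's payoffs gives 15q − 6 = −12q + 3 ⇒ q = 1/3.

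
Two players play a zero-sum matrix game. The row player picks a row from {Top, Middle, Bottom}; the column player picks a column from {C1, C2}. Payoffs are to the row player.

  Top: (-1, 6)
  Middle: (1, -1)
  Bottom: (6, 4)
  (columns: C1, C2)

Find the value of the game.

Row minima: Top → -1, Middle → -1, Bottom → 4; maximin = 4.
Column maxima: C1 → 6, C2 → 6; minimax = 6.
4 ≠ 6, so there is no saddle point; optimal play is mixed.
Middle is strictly dominated by Bottom, so the row player never plays it.
On the remaining 2×2 (Top, Bottom vs C1, C2):
Let the row player play Top with probability p. Expected payoff against C1: (-1)p + 6(1−p) = −7p + 6; against C2: 6p + 4(1−p) = 2p + 4.
Setting these equal: −7p + 6 = 2p + 4 ⇒ −9p = -2 ⇒ p = 2/9, and the value is (-7)·(2/9) + 6 = 40/9.
For the column player: with q = P(C1), equating Top's and Bottom's payoffs gives −7q + 6 = 2q + 4 ⇒ q = 2/9.

40/9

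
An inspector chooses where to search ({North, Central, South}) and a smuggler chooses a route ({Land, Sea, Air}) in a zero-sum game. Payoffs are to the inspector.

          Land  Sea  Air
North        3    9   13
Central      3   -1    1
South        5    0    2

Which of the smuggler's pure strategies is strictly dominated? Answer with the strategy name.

Air

Sea holds the inspector's payoff strictly below Air in every row: 9 < 13, -1 < 1, 0 < 2.
So Air is strictly dominated for the smuggler.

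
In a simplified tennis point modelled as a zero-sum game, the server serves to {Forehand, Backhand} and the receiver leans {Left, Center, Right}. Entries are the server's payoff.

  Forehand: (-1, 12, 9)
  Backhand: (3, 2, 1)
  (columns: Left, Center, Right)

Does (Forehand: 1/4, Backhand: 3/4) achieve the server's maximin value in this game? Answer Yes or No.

Against Left this mix gives (1/4)·(-1) + (3/4)·3 = 2.
Against Center this mix gives (1/4)·12 + (3/4)·2 = 9/2.
Against Right this mix gives (1/4)·9 + (3/4)·1 = 3.
The receiver will play Left, holding the server to 2. Shifting weight toward the row that does better against Left would raise this floor (the equalizing mix achieves 7/3 against both Left and Right), so the proposed strategy is not optimal.

No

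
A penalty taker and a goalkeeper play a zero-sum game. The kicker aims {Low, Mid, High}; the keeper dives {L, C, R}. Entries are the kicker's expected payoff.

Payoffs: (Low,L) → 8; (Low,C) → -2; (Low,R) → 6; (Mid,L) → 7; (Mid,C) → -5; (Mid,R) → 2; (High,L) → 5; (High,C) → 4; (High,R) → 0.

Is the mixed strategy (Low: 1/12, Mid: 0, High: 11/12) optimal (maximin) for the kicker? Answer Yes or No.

No

Against L this mix gives (1/12)·8 + (11/12)·5 = 21/4.
Against C this mix gives (1/12)·(-2) + (11/12)·4 = 7/2.
Against R this mix gives (1/12)·6 + (11/12)·0 = 1/2.
The keeper will play R, holding the kicker to 1/2. Shifting weight toward the row that does better against R would raise this floor (the equalizing mix achieves 2 against both R and C), so the proposed strategy is not optimal.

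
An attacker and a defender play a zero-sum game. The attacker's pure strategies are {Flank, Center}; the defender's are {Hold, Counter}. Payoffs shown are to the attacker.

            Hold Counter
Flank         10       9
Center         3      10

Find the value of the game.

Row minima: Flank → 9, Center → 3; maximin = 9.
Column maxima: Hold → 10, Counter → 10; minimax = 10.
9 ≠ 10, so there is no saddle point; optimal play is mixed.
Let the attacker play Flank with probability p. Expected payoff against Hold: 10p + 3(1−p) = 7p + 3; against Counter: 9p + 10(1−p) = −p + 10.
Setting these equal: 7p + 3 = −p + 10 ⇒ 8p = 7 ⇒ p = 7/8, and the value is (7)·(7/8) + 3 = 73/8.
For the defender: with q = P(Hold), equating Flank's and Center's payoffs gives q + 9 = −7q + 10 ⇒ q = 1/8.

73/8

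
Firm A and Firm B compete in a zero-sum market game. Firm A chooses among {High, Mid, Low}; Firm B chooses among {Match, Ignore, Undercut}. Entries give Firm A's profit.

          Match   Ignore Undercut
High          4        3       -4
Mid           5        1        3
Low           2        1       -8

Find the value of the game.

13/9

Row minima: High → -4, Mid → 1, Low → -8; maximin = 1.
Column maxima: Match → 5, Ignore → 3, Undercut → 3; minimax = 3.
1 ≠ 3, so there is no saddle point; optimal play is mixed.
Low is strictly dominated by High, so Firm A never plays it.
Match is strictly dominated by Ignore (it gives Firm A strictly more in every row), so Firm B never plays it.
On the remaining 2×2 (High, Mid vs Ignore, Undercut):
Let Firm A play High with probability p. Expected payoff against Ignore: 3p + 1(1−p) = 2p + 1; against Undercut: (-4)p + 3(1−p) = −7p + 3.
Setting these equal: 2p + 1 = −7p + 3 ⇒ 9p = 2 ⇒ p = 2/9, and the value is (2)·(2/9) + 1 = 13/9.
For Firm B: with q = P(Ignore), equating High's and Mid's payoffs gives 7q − 4 = −2q + 3 ⇒ q = 7/9.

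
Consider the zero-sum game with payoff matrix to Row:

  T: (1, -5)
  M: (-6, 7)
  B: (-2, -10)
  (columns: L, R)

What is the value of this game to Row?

-23/19

Row minima: T → -5, M → -6, B → -10; maximin = -5.
Column maxima: L → 1, R → 7; minimax = 1.
-5 ≠ 1, so there is no saddle point; optimal play is mixed.
B is strictly dominated by T, so Row never plays it.
On the remaining 2×2 (T, M vs L, R):
Let Row play T with probability p. Expected payoff against L: 1p + (-6)(1−p) = 7p − 6; against R: (-5)p + 7(1−p) = −12p + 7.
Setting these equal: 7p − 6 = −12p + 7 ⇒ 19p = 13 ⇒ p = 13/19, and the value is (7)·(13/19) − 6 = -23/19.
For Column: with q = P(L), equating T's and M's payoffs gives 6q − 5 = −13q + 7 ⇒ q = 12/19.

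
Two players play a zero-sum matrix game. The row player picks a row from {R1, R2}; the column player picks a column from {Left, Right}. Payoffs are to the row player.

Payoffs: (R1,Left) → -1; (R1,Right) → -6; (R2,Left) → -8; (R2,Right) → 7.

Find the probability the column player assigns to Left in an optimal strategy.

13/20

Row minima: R1 → -6, R2 → -8; maximin = -6.
Column maxima: Left → -1, Right → 7; minimax = -1.
-6 ≠ -1, so there is no saddle point; optimal play is mixed.
Let the row player play R1 with probability p. Expected payoff against Left: (-1)p + (-8)(1−p) = 7p − 8; against Right: (-6)p + 7(1−p) = −13p + 7.
Setting these equal: 7p − 8 = −13p + 7 ⇒ 20p = 15 ⇒ p = 3/4, and the value is (7)·(3/4) − 8 = -11/4.
For the column player: with q = P(Left), equating R1's and R2's payoffs gives 5q − 6 = −15q + 7 ⇒ q = 13/20.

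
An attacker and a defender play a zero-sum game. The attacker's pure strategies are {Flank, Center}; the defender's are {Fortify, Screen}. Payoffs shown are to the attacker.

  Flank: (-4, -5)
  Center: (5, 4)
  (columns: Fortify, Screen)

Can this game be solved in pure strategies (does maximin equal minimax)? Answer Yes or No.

Yes

Row minima: Flank → -5, Center → 4; maximin = 4.
Column maxima: Fortify → 5, Screen → 4; minimax = 4.
maximin = minimax = 4, so a saddle point exists.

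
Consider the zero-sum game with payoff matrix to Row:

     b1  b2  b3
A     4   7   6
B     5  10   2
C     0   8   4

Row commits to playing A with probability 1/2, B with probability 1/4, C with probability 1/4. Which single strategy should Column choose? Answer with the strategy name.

If Column plays b1, Row's expected payoff is (1/2)·4 + (1/4)·5 + (1/4)·0 = 13/4.
If Column plays b2, Row's expected payoff is (1/2)·7 + (1/4)·10 + (1/4)·8 = 8.
If Column plays b3, Row's expected payoff is (1/2)·6 + (1/4)·2 + (1/4)·4 = 9/2.
Column minimizes Row's payoff; the smallest is 13/4, so the best response is b1.

b1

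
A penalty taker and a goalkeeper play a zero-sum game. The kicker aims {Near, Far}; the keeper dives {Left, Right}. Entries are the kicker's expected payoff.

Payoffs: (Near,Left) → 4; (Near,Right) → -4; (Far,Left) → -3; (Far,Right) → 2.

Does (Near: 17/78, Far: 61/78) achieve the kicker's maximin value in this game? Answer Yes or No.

Against Left this mix gives (17/78)·4 + (61/78)·(-3) = -115/78.
Against Right this mix gives (17/78)·(-4) + (61/78)·2 = 9/13.
The keeper will play Left, holding the kicker to -115/78. Shifting weight toward the row that does better against Left would raise this floor (the equalizing mix achieves -4/13 against both Left and Right), so the proposed strategy is not optimal.

No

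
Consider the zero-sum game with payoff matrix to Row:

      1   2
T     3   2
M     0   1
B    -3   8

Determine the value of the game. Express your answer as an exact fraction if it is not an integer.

Row minima: T → 2, M → 0, B → -3; maximin = 2.
Column maxima: 1 → 3, 2 → 8; minimax = 3.
2 ≠ 3, so there is no saddle point; optimal play is mixed.
M is strictly dominated by T, so Row never plays it.
On the remaining 2×2 (T, B vs 1, 2):
Let Row play T with probability p. Expected payoff against 1: 3p + (-3)(1−p) = 6p − 3; against 2: 2p + 8(1−p) = −6p + 8.
Setting these equal: 6p − 3 = −6p + 8 ⇒ 12p = 11 ⇒ p = 11/12, and the value is (6)·(11/12) − 3 = 5/2.
For Column: with q = P(1), equating T's and B's payoffs gives q + 2 = −11q + 8 ⇒ q = 1/2.

5/2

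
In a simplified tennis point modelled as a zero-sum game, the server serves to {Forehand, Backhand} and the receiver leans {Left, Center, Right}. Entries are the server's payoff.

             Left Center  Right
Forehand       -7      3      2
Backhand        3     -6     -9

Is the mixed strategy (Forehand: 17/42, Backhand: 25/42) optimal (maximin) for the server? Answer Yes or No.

Against Left this mix gives (17/42)·(-7) + (25/42)·3 = -22/21.
Against Center this mix gives (17/42)·3 + (25/42)·(-6) = -33/14.
Against Right this mix gives (17/42)·2 + (25/42)·(-9) = -191/42.
The receiver will play Right, holding the server to -191/42. Shifting weight toward the row that does better against Right would raise this floor (the equalizing mix achieves -19/7 against both Right and Left), so the proposed strategy is not optimal.

No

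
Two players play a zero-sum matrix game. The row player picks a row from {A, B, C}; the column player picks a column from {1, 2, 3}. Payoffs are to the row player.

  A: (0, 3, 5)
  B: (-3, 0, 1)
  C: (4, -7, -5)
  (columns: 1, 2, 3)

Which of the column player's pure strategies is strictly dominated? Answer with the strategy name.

2 holds the row player's payoff strictly below 3 in every row: 3 < 5, 0 < 1, -7 < -5.
So 3 is strictly dominated for the column player.

3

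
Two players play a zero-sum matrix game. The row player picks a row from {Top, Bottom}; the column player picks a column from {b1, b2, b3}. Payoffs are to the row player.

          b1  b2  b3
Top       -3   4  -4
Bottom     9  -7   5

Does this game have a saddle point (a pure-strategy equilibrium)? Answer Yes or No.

No

Row minima: Top → -4, Bottom → -7; maximin = -4.
Column maxima: b1 → 9, b2 → 4, b3 → 5; minimax = 4.
-4 ≠ 4, so no pure-strategy equilibrium exists.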